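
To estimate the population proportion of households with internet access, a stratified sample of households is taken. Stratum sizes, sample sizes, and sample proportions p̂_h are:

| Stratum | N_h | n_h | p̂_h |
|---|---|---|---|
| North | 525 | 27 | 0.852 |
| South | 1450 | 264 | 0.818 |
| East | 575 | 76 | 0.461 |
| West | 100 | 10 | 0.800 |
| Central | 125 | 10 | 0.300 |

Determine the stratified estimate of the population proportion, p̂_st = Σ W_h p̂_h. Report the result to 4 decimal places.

N = 2775; stratum weights W_h = N_h/N.
p̂_st = Σ W_h p̂_h = (525·0.852 + 1450·0.818 + 575·0.461 + 100·0.800 + 125·0.300)/2775 = 0.72648

p̂_st ≈ 0.7265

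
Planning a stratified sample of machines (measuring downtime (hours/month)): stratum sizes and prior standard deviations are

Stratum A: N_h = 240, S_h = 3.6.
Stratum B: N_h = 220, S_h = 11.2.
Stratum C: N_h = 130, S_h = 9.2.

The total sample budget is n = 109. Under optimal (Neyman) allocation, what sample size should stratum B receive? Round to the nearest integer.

59

Neyman allocation: n_h = n · N_h S_h / Σ N_i S_i, with n = 109.
  stratum A: N_h·S_h = 240·3.6 = 864.00
  stratum B: N_h·S_h = 220·11.2 = 2464.00
  stratum C: N_h·S_h = 130·9.2 = 1196.00
Σ N_h S_h = 4524.00
n for stratum B = 109·2464.00/4524.00 = 59.367 → 59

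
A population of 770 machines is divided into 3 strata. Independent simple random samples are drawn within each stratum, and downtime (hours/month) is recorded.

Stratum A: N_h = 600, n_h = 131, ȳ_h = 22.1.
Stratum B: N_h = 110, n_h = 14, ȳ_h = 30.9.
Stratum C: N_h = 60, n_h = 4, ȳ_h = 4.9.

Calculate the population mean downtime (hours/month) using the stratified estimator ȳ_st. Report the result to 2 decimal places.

N = Σ N_h = 770. Stratum weights W_h = N_h/N.
ȳ_st = (600·22.1 + 110·30.9 + 60·4.9) / 770 = 22.0169

ȳ_st ≈ 22.02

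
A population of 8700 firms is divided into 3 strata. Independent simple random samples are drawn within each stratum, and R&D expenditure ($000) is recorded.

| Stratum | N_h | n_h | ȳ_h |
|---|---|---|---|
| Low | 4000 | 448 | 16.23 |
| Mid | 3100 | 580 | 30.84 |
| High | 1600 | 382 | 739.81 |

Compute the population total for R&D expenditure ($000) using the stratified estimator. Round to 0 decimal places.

τ̂_st = Σ N_h ȳ_h = 4000·16.23 + 3100·30.84 + 1600·739.81 = 1344220

τ̂_st ≈ 1344220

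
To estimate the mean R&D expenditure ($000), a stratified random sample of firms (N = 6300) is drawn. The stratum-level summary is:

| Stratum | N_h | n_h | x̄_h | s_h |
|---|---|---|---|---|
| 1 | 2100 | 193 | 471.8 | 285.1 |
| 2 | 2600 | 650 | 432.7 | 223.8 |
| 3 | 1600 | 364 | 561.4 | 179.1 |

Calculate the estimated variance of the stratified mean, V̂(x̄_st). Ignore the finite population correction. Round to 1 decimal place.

V̂(x̄_st) ≈ 65.6

V̂(x̄_st) = Σ W_h² s_h²/n_h, with W_h = N_h/N and N = 6300:
  stratum 1: (2100/6300)²·285.1²/193 = 46.7945
  stratum 2: (2600/6300)²·223.8²/650 = 13.1242
  stratum 3: (1600/6300)²·179.1²/364 = 5.68393
V̂(x̄_st) = 65.6026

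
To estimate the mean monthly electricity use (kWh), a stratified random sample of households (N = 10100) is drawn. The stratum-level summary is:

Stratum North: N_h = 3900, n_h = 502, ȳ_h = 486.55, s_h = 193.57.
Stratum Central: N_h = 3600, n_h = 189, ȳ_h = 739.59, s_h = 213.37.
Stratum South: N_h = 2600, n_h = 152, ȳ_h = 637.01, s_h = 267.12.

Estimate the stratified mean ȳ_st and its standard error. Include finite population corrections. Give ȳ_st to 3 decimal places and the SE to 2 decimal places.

ȳ_st ≈ 615.475, SE ≈ 8.25

ȳ_st = Σ W_h ȳ_h = (3900·486.55 + 3600·739.59 + 2600·637.01)/10100 = 615.47475
V̂(ȳ_st) = Σ W_h² (1 − n_h/N_h) s_h²/n_h, with W_h = N_h/N and N = 10100:
  stratum North: (3900/10100)²·(1 − 502/3900)·193.57²/502 = 9.69656
  stratum Central: (3600/10100)²·(1 − 189/3600)·213.37²/189 = 28.9966
  stratum South: (2600/10100)²·(1 − 152/2600)·267.12²/152 = 29.2895
V̂(ȳ_st) = 67.9826
SE(ȳ_st) = √67.9826 = 8.24515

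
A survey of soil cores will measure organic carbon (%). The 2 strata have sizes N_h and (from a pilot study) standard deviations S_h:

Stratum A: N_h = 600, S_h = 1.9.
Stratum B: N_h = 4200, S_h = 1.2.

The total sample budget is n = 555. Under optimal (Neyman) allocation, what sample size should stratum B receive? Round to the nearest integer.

453

Neyman allocation: n_h = n · N_h S_h / Σ N_i S_i, with n = 555.
  stratum A: N_h·S_h = 600·1.9 = 1140.00
  stratum B: N_h·S_h = 4200·1.2 = 5040.00
Σ N_h S_h = 6180.00
n for stratum B = 555·5040.00/6180.00 = 452.621 → 453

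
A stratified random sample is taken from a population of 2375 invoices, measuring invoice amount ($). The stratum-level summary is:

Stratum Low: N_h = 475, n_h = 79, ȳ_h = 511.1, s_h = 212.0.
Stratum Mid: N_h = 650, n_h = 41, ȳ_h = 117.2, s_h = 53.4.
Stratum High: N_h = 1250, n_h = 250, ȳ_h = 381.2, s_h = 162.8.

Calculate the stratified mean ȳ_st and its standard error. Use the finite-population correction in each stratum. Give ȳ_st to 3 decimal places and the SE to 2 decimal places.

ȳ_st ≈ 334.927, SE ≈ 6.88

ȳ_st = Σ W_h ȳ_h = (475·511.1 + 650·117.2 + 1250·381.2)/2375 = 334.92737
V̂(ȳ_st) = Σ W_h² (1 − n_h/N_h) s_h²/n_h, with W_h = N_h/N and N = 2375:
  stratum Low: (475/2375)²·(1 − 79/475)·212.0²/79 = 18.9717
  stratum Mid: (650/2375)²·(1 − 41/650)·53.4²/41 = 4.88092
  stratum High: (1250/2375)²·(1 − 250/1250)·162.8²/250 = 23.4937
V̂(ȳ_st) = 47.3463
SE(ȳ_st) = √47.3463 = 6.88087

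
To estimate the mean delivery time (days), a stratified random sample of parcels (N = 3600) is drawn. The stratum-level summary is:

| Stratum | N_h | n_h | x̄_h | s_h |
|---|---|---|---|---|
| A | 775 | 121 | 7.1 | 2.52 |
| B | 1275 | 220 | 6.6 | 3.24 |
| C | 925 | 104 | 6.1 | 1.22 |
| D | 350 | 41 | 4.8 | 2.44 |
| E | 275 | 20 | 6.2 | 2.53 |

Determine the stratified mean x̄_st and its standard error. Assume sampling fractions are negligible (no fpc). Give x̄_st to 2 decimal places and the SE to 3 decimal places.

x̄_st = Σ W_h x̄_h = (775·7.1 + 1275·6.6 + 925·6.1 + 350·4.8 + 275·6.2)/3600 = 6.37361
V̂(x̄_st) = Σ W_h² s_h²/n_h, with W_h = N_h/N and N = 3600:
  stratum A: (775/3600)²·2.52²/121 = 0.00243228
  stratum B: (1275/3600)²·3.24²/220 = 0.00598526
  stratum C: (925/3600)²·1.22²/104 = 0.000944854
  stratum D: (350/3600)²·2.44²/41 = 0.00137255
  stratum E: (275/3600)²·2.53²/20 = 0.00186755
V̂(x̄_st) = 0.0126025
SE(x̄_st) = √0.0126025 = 0.112261

x̄_st ≈ 6.37, SE ≈ 0.112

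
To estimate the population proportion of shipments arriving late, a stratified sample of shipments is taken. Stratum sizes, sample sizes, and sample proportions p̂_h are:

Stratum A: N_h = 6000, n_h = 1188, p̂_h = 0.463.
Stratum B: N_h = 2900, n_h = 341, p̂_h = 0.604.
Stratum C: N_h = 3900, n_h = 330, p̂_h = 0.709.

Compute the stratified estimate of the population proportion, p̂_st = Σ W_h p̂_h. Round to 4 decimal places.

N = 12800; stratum weights W_h = N_h/N.
p̂_st = Σ W_h p̂_h = (6000·0.463 + 2900·0.604 + 3900·0.709)/12800 = 0.56990

p̂_st ≈ 0.5699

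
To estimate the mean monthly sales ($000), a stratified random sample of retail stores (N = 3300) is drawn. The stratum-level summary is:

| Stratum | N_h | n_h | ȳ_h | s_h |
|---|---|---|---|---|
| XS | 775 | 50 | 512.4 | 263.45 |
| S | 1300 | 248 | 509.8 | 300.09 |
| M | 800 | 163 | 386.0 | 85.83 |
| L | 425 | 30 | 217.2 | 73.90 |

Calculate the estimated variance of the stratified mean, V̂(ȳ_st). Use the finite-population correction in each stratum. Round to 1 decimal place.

V̂(ȳ_st) ≈ 122.1

V̂(ȳ_st) = Σ W_h² (1 − n_h/N_h) s_h²/n_h, with W_h = N_h/N and N = 3300:
  stratum XS: (775/3300)²·(1 − 50/775)·263.45²/50 = 71.6206
  stratum S: (1300/3300)²·(1 − 248/1300)·300.09²/248 = 45.6019
  stratum M: (800/3300)²·(1 − 163/800)·85.83²/163 = 2.11491
  stratum L: (425/3300)²·(1 − 30/425)·73.90²/30 = 2.80625
V̂(ȳ_st) = 122.144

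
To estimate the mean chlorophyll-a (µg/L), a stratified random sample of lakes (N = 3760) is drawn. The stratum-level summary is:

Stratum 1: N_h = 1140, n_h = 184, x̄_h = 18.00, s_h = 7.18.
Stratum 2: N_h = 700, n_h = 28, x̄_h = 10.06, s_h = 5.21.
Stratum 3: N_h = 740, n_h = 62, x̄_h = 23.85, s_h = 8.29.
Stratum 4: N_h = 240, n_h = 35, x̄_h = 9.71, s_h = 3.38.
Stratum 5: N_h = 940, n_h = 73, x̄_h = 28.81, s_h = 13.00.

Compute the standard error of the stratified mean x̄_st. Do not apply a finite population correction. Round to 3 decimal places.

SE(x̄_st) ≈ 0.498

V̂(x̄_st) = Σ W_h² s_h²/n_h, with W_h = N_h/N and N = 3760:
  stratum 1: (1140/3760)²·7.18²/184 = 0.0257552
  stratum 2: (700/3760)²·5.21²/28 = 0.0335999
  stratum 3: (740/3760)²·8.29²/62 = 0.0429344
  stratum 4: (240/3760)²·3.38²/35 = 0.00132988
  stratum 5: (940/3760)²·13.00²/73 = 0.144692
V̂(x̄_st) = 0.248311
SE(x̄_st) = √0.248311 = 0.498308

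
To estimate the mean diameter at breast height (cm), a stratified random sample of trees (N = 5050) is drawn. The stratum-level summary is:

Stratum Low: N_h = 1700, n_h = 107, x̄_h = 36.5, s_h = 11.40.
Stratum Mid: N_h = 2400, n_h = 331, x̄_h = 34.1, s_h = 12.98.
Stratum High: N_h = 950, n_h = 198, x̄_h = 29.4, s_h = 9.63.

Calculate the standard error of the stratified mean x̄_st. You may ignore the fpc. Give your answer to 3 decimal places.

V̂(x̄_st) = Σ W_h² s_h²/n_h, with W_h = N_h/N and N = 5050:
  stratum Low: (1700/5050)²·11.40²/107 = 0.137639
  stratum Mid: (2400/5050)²·12.98²/331 = 0.114964
  stratum High: (950/5050)²·9.63²/198 = 0.0165749
V̂(x̄_st) = 0.269178
SE(x̄_st) = √0.269178 = 0.518823

SE(x̄_st) ≈ 0.519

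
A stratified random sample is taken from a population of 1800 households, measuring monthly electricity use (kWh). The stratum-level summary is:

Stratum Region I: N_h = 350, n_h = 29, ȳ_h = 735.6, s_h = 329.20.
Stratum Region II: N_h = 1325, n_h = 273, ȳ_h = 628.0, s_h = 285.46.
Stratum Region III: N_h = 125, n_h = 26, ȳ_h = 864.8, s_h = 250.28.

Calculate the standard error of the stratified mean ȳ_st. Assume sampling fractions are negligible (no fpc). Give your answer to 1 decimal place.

SE(ȳ_st) ≈ 17.7

V̂(ȳ_st) = Σ W_h² s_h²/n_h, with W_h = N_h/N and N = 1800:
  stratum Region I: (350/1800)²·329.20²/29 = 141.29
  stratum Region II: (1325/1800)²·285.46²/273 = 161.739
  stratum Region III: (125/1800)²·250.28²/26 = 11.6186
V̂(ȳ_st) = 314.648
SE(ȳ_st) = √314.648 = 17.7383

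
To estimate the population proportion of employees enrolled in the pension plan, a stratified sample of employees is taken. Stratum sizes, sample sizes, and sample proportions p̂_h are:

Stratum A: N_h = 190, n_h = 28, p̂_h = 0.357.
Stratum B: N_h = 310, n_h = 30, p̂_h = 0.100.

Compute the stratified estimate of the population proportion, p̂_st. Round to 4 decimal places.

p̂_st ≈ 0.1977

N = 500; stratum weights W_h = N_h/N.
p̂_st = Σ W_h p̂_h = (190·0.357 + 310·0.100)/500 = 0.19766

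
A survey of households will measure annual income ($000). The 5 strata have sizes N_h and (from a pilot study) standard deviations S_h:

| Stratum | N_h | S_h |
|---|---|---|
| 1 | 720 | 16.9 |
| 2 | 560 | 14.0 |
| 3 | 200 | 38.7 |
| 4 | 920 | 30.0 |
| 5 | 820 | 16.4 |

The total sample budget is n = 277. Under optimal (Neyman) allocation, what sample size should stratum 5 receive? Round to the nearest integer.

54

Neyman allocation: n_h = n · N_h S_h / Σ N_i S_i, with n = 277.
  stratum 1: N_h·S_h = 720·16.9 = 12168.00
  stratum 2: N_h·S_h = 560·14.0 = 7840.00
  stratum 3: N_h·S_h = 200·38.7 = 7740.00
  stratum 4: N_h·S_h = 920·30.0 = 27600.00
  stratum 5: N_h·S_h = 820·16.4 = 13448.00
Σ N_h S_h = 68796.00
n for stratum 5 = 277·13448.00/68796.00 = 54.147 → 54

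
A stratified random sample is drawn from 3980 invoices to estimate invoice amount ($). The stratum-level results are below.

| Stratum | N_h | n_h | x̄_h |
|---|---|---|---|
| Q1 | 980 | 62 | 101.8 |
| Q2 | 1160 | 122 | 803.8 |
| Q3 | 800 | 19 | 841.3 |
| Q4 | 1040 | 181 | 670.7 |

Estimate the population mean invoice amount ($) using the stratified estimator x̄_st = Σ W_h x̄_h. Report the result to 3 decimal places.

N = Σ N_h = 3980. Stratum weights W_h = N_h/N.
x̄_st = (980·101.8 + 1160·803.8 + 800·841.3 + 1040·670.7) / 3980 = 603.70352

x̄_st ≈ 603.704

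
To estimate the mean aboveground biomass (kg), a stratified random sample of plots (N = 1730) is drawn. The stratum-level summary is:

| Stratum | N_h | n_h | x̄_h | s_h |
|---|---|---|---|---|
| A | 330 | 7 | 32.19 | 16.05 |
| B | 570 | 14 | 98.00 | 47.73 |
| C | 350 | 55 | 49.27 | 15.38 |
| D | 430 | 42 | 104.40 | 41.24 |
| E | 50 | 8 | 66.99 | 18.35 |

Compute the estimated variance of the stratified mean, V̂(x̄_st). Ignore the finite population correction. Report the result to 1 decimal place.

V̂(x̄_st) ≈ 21.7

V̂(x̄_st) = Σ W_h² s_h²/n_h, with W_h = N_h/N and N = 1730:
  stratum A: (330/1730)²·16.05²/7 = 1.33902
  stratum B: (570/1730)²·47.73²/14 = 17.6649
  stratum C: (350/1730)²·15.38²/55 = 0.176033
  stratum D: (430/1730)²·41.24²/42 = 2.50169
  stratum E: (50/1730)²·18.35²/8 = 0.0351585
V̂(x̄_st) = 21.7168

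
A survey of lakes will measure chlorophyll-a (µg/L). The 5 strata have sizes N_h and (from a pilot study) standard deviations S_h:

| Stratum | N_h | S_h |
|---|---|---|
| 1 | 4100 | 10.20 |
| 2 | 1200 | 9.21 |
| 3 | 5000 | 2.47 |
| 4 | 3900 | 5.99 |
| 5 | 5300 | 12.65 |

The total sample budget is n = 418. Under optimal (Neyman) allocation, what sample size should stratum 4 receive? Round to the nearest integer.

63

Neyman allocation: n_h = n · N_h S_h / Σ N_i S_i, with n = 418.
  stratum 1: N_h·S_h = 4100·10.20 = 41820.00
  stratum 2: N_h·S_h = 1200·9.21 = 11052.00
  stratum 3: N_h·S_h = 5000·2.47 = 12350.00
  stratum 4: N_h·S_h = 3900·5.99 = 23361.00
  stratum 5: N_h·S_h = 5300·12.65 = 67045.00
Σ N_h S_h = 155628.00
n for stratum 4 = 418·23361.00/155628.00 = 62.745 → 63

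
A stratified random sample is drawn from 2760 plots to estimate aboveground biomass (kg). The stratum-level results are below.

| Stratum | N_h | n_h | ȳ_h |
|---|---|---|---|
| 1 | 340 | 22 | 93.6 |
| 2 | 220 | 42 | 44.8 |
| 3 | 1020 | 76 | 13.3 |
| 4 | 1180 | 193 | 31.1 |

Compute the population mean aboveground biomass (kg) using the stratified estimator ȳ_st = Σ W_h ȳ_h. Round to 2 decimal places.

N = Σ N_h = 2760. Stratum weights W_h = N_h/N.
ȳ_st = (340·93.6 + 220·44.8 + 1020·13.3 + 1180·31.1) / 2760 = 33.3130

ȳ_st ≈ 33.31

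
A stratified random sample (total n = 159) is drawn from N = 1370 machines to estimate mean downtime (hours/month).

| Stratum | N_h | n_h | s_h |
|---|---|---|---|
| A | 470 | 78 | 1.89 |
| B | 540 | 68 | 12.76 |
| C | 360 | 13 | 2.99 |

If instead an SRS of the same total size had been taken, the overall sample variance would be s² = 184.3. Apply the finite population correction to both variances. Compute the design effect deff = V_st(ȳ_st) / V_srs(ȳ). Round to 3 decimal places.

deff ≈ 0.366

V̂(ȳ_st) = Σ W_h² (1 − n_h/N_h) s_h²/n_h, with W_h = N_h/N and N = 1370:
  stratum A: (470/1370)²·(1 − 78/470)·1.89²/78 = 0.00449544
  stratum B: (540/1370)²·(1 − 68/540)·12.76²/68 = 0.325152
  stratum C: (360/1370)²·(1 − 13/360)·2.99²/13 = 0.0457709
V_st = 0.375419
V_srs = (1 − 159/1370)·184.3/159 = 1.02459
deff = V_st / V_srs = 0.375419/1.02459 = 0.3664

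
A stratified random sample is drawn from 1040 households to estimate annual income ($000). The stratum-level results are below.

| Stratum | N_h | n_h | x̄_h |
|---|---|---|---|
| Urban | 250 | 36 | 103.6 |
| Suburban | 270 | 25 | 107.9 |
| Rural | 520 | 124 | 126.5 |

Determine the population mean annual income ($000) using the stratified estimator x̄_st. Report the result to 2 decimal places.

x̄_st ≈ 116.17

N = Σ N_h = 1040. Stratum weights W_h = N_h/N.
x̄_st = (250·103.6 + 270·107.9 + 520·126.5) / 1040 = 116.1663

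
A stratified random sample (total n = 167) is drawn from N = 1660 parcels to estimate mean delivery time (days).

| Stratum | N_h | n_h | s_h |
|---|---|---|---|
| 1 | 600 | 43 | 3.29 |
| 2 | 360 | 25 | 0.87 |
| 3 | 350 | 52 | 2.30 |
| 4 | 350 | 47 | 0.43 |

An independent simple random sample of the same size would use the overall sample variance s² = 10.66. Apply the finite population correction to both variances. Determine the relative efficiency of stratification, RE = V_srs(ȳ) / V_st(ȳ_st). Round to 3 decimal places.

RE ≈ 1.601

V̂(ȳ_st) = Σ W_h² (1 − n_h/N_h) s_h²/n_h, with W_h = N_h/N and N = 1660:
  stratum 1: (600/1660)²·(1 − 43/600)·3.29²/43 = 0.0305291
  stratum 2: (360/1660)²·(1 − 25/360)·0.87²/25 = 0.00132504
  stratum 3: (350/1660)²·(1 − 52/350)·2.30²/52 = 0.00385053
  stratum 4: (350/1660)²·(1 − 47/350)·0.43²/47 = 0.000151403
V_st = 0.035856
V_srs = (1 − 167/1660)·10.66/167 = 0.0574106
Relative efficiency = V_srs / V_st = 0.0574106/0.035856 = 1.6011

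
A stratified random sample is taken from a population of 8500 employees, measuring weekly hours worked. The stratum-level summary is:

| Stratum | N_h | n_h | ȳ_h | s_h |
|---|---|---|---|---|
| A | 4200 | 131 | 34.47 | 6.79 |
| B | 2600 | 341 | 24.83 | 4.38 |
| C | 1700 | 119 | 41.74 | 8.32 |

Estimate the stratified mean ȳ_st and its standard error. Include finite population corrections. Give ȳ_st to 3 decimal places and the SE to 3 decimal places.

ȳ_st = Σ W_h ȳ_h = (4200·34.47 + 2600·24.83 + 1700·41.74)/8500 = 32.97529
V̂(ȳ_st) = Σ W_h² (1 − n_h/N_h) s_h²/n_h, with W_h = N_h/N and N = 8500:
  stratum A: (4200/8500)²·(1 − 131/4200)·6.79²/131 = 0.0832468
  stratum B: (2600/8500)²·(1 − 341/2600)·4.38²/341 = 0.00457347
  stratum C: (1700/8500)²·(1 − 119/1700)·8.32²/119 = 0.0216393
V̂(ȳ_st) = 0.10946
SE(ȳ_st) = √0.10946 = 0.330847

ȳ_st ≈ 32.975, SE ≈ 0.331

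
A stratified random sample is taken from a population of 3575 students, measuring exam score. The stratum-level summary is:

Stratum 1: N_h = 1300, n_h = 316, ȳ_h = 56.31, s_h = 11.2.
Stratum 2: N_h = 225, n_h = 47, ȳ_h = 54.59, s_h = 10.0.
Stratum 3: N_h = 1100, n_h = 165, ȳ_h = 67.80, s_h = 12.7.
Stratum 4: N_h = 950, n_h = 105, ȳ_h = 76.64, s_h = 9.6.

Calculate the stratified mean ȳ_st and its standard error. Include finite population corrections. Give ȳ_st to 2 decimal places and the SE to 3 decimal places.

ȳ_st = Σ W_h ȳ_h = (1300·56.31 + 225·54.59 + 1100·67.80 + 950·76.64)/3575 = 65.13951
V̂(ȳ_st) = Σ W_h² (1 − n_h/N_h) s_h²/n_h, with W_h = N_h/N and N = 3575:
  stratum 1: (1300/3575)²·(1 − 316/1300)·11.2²/316 = 0.0397315
  stratum 2: (225/3575)²·(1 − 47/225)·10.0²/47 = 0.00666734
  stratum 3: (1100/3575)²·(1 − 165/1100)·12.7²/165 = 0.0786639
  stratum 4: (950/3575)²·(1 − 105/950)·9.6²/105 = 0.0551292
V̂(ȳ_st) = 0.180192
SE(ȳ_st) = √0.180192 = 0.42449

ȳ_st ≈ 65.14, SE ≈ 0.424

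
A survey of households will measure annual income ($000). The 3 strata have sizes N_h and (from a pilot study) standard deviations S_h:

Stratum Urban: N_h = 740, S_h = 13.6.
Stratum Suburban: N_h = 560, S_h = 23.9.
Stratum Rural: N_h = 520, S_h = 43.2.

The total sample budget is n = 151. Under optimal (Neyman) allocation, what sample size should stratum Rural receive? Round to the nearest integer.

Neyman allocation: n_h = n · N_h S_h / Σ N_i S_i, with n = 151.
  stratum Urban: N_h·S_h = 740·13.6 = 10064.00
  stratum Suburban: N_h·S_h = 560·23.9 = 13384.00
  stratum Rural: N_h·S_h = 520·43.2 = 22464.00
Σ N_h S_h = 45912.00
n for stratum Rural = 151·22464.00/45912.00 = 73.882 → 74

74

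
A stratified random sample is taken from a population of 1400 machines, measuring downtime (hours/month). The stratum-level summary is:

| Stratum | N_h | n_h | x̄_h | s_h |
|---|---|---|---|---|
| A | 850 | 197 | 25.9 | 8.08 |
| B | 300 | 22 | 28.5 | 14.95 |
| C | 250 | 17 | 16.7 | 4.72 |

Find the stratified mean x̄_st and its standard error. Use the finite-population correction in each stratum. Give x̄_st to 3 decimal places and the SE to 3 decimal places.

x̄_st ≈ 24.814, SE ≈ 0.752

x̄_st = Σ W_h x̄_h = (850·25.9 + 300·28.5 + 250·16.7)/1400 = 24.81429
V̂(x̄_st) = Σ W_h² (1 − n_h/N_h) s_h²/n_h, with W_h = N_h/N and N = 1400:
  stratum A: (850/1400)²·(1 − 197/850)·8.08²/197 = 0.0938496
  stratum B: (300/1400)²·(1 − 22/300)·14.95²/22 = 0.432285
  stratum C: (250/1400)²·(1 − 17/250)·4.72²/17 = 0.0389471
V̂(x̄_st) = 0.565081
SE(x̄_st) = √0.565081 = 0.751719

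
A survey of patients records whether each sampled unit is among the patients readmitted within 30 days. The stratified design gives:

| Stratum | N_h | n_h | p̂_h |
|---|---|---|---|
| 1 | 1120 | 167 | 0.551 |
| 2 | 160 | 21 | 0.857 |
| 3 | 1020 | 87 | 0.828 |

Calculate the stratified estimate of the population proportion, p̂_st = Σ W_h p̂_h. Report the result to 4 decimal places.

N = 2300; stratum weights W_h = N_h/N.
p̂_st = Σ W_h p̂_h = (1120·0.551 + 160·0.857 + 1020·0.828)/2300 = 0.69513

p̂_st ≈ 0.6951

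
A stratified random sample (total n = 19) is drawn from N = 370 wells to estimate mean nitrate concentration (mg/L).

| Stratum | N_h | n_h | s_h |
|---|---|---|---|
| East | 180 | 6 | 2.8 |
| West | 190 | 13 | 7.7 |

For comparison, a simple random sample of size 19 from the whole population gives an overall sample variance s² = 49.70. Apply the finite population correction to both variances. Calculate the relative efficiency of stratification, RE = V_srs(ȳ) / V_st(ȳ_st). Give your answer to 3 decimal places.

V̂(ȳ_st) = Σ W_h² (1 − n_h/N_h) s_h²/n_h, with W_h = N_h/N and N = 370:
  stratum East: (180/370)²·(1 − 6/180)·2.8²/6 = 0.298939
  stratum West: (190/370)²·(1 − 13/190)·7.7²/13 = 1.12037
V_st = 1.41931
V_srs = (1 − 19/370)·49.70/19 = 2.48147
Relative efficiency = V_srs / V_st = 2.48147/1.41931 = 1.7484

RE ≈ 1.748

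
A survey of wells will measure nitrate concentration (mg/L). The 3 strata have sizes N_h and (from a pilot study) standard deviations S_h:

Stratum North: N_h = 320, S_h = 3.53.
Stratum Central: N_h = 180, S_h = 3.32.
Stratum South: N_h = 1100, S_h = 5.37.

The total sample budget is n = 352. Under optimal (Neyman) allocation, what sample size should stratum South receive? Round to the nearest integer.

Neyman allocation: n_h = n · N_h S_h / Σ N_i S_i, with n = 352.
  stratum North: N_h·S_h = 320·3.53 = 1129.60
  stratum Central: N_h·S_h = 180·3.32 = 597.60
  stratum South: N_h·S_h = 1100·5.37 = 5907.00
Σ N_h S_h = 7634.20
n for stratum South = 352·5907.00/7634.20 = 272.362 → 272

272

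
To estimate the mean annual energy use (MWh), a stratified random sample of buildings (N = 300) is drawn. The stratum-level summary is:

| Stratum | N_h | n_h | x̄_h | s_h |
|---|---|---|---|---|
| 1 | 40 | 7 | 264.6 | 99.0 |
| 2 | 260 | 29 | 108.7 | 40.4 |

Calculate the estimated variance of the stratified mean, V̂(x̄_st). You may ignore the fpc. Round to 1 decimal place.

V̂(x̄_st) = Σ W_h² s_h²/n_h, with W_h = N_h/N and N = 300:
  stratum 1: (40/300)²·99.0²/7 = 24.8914
  stratum 2: (260/300)²·40.4²/29 = 42.2736
V̂(x̄_st) = 67.165

V̂(x̄_st) ≈ 67.2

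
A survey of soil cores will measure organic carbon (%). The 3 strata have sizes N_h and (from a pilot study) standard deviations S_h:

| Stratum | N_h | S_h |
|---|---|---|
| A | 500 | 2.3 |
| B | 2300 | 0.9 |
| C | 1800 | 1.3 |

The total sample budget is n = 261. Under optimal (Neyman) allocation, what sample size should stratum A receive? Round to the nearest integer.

54

Neyman allocation: n_h = n · N_h S_h / Σ N_i S_i, with n = 261.
  stratum A: N_h·S_h = 500·2.3 = 1150.00
  stratum B: N_h·S_h = 2300·0.9 = 2070.00
  stratum C: N_h·S_h = 1800·1.3 = 2340.00
Σ N_h S_h = 5560.00
n for stratum A = 261·1150.00/5560.00 = 53.984 → 54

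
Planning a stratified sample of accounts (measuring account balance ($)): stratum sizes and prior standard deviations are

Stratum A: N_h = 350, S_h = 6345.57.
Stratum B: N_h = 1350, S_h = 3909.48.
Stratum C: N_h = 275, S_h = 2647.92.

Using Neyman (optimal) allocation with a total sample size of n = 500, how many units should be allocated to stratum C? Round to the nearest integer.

44

Neyman allocation: n_h = n · N_h S_h / Σ N_i S_i, with n = 500.
  stratum A: N_h·S_h = 350·6345.57 = 2220949.50
  stratum B: N_h·S_h = 1350·3909.48 = 5277798.00
  stratum C: N_h·S_h = 275·2647.92 = 728178.00
Σ N_h S_h = 8226925.50
n for stratum C = 500·728178.00/8226925.50 = 44.256 → 44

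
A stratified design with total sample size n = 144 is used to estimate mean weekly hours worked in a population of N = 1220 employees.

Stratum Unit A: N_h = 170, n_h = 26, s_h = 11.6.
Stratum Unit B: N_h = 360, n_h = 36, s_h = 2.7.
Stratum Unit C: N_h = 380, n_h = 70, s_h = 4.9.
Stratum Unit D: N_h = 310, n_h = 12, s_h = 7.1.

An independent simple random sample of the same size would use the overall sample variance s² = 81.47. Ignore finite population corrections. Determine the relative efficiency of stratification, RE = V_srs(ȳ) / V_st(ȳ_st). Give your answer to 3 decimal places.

V̂(ȳ_st) = Σ W_h² s_h²/n_h, with W_h = N_h/N and N = 1220:
  stratum Unit A: (170/1220)²·11.6²/26 = 0.10049
  stratum Unit B: (360/1220)²·2.7²/36 = 0.0176324
  stratum Unit C: (380/1220)²·4.9²/70 = 0.0332768
  stratum Unit D: (310/1220)²·7.1²/12 = 0.271231
V_st = 0.42263
V_srs = s²/n = 81.47/144 = 0.565764
Relative efficiency = V_srs / V_st = 0.565764/0.42263 = 1.3387

RE ≈ 1.339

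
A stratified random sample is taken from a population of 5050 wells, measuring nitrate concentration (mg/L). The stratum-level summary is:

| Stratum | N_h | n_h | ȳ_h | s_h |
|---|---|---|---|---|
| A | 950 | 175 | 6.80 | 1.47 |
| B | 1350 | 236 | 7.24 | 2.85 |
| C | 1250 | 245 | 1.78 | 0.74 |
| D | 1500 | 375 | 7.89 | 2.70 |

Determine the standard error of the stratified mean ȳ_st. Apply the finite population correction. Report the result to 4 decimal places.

SE(ȳ_st) ≈ 0.0615

V̂(ȳ_st) = Σ W_h² (1 − n_h/N_h) s_h²/n_h, with W_h = N_h/N and N = 5050:
  stratum A: (950/5050)²·(1 − 175/950)·1.47²/175 = 0.000356483
  stratum B: (1350/5050)²·(1 − 236/1350)·2.85²/236 = 0.00202962
  stratum C: (1250/5050)²·(1 − 245/1250)·0.74²/245 = 0.000110101
  stratum D: (1500/5050)²·(1 − 375/1500)·2.70²/375 = 0.00128634
V̂(ȳ_st) = 0.00378254
SE(ȳ_st) = √0.00378254 = 0.0615024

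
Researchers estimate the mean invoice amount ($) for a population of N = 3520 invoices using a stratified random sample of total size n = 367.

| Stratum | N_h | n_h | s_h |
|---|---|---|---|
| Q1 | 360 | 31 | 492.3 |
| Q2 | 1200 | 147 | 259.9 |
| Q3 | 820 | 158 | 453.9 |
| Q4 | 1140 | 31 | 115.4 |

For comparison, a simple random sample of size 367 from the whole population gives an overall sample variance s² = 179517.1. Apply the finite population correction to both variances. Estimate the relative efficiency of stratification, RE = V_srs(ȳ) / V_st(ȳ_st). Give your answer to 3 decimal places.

RE ≈ 1.969

V̂(ȳ_st) = Σ W_h² (1 − n_h/N_h) s_h²/n_h, with W_h = N_h/N and N = 3520:
  stratum Q1: (360/3520)²·(1 − 31/360)·492.3²/31 = 74.7328
  stratum Q2: (1200/3520)²·(1 − 147/1200)·259.9²/147 = 46.8619
  stratum Q3: (820/3520)²·(1 − 158/820)·453.9²/158 = 57.1281
  stratum Q4: (1140/3520)²·(1 − 31/1140)·115.4²/31 = 43.833
V_st = 222.556
V_srs = (1 − 367/3520)·179517.1/367 = 438.148
Relative efficiency = V_srs / V_st = 438.148/222.556 = 1.9687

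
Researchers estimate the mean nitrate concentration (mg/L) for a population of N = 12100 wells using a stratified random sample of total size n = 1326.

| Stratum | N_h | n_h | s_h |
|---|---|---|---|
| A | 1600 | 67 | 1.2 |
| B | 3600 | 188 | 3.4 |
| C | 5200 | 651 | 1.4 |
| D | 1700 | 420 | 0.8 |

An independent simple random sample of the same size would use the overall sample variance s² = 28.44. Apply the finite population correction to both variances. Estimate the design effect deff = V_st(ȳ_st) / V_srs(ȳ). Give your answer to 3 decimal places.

V̂(ȳ_st) = Σ W_h² (1 − n_h/N_h) s_h²/n_h, with W_h = N_h/N and N = 12100:
  stratum A: (1600/12100)²·(1 − 67/1600)·1.2²/67 = 0.000360063
  stratum B: (3600/12100)²·(1 − 188/3600)·3.4²/188 = 0.00515871
  stratum C: (5200/12100)²·(1 − 651/5200)·1.4²/651 = 0.000486434
  stratum D: (1700/12100)²·(1 − 420/1700)·0.8²/420 = 2.26474e-05
V_st = 0.00602785
V_srs = (1 − 1326/12100)·28.44/1326 = 0.0190976
deff = V_st / V_srs = 0.00602785/0.0190976 = 0.3156

deff ≈ 0.316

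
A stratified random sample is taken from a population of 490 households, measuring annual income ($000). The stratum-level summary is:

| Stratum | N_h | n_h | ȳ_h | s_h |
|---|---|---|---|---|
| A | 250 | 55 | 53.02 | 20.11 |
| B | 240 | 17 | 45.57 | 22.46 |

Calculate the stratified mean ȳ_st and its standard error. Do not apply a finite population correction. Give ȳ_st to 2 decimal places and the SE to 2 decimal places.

ȳ_st ≈ 49.37, SE ≈ 3.01

ȳ_st = Σ W_h ȳ_h = (250·53.02 + 240·45.57)/490 = 49.37102
V̂(ȳ_st) = Σ W_h² s_h²/n_h, with W_h = N_h/N and N = 490:
  stratum A: (250/490)²·20.11²/55 = 1.91403
  stratum B: (240/490)²·22.46²/17 = 7.1187
V̂(ȳ_st) = 9.03274
SE(ȳ_st) = √9.03274 = 3.00545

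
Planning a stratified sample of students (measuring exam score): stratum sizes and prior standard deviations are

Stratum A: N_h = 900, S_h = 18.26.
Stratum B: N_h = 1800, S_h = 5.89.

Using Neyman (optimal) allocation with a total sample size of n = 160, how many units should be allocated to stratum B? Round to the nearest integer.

Neyman allocation: n_h = n · N_h S_h / Σ N_i S_i, with n = 160.
  stratum A: N_h·S_h = 900·18.26 = 16434.00
  stratum B: N_h·S_h = 1800·5.89 = 10602.00
Σ N_h S_h = 27036.00
n for stratum B = 160·10602.00/27036.00 = 62.743 → 63

63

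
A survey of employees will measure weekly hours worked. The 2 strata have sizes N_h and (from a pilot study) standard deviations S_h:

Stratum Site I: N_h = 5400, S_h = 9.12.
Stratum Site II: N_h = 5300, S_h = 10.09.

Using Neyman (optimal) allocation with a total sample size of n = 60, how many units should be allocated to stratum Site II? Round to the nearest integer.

31

Neyman allocation: n_h = n · N_h S_h / Σ N_i S_i, with n = 60.
  stratum Site I: N_h·S_h = 5400·9.12 = 49248.00
  stratum Site II: N_h·S_h = 5300·10.09 = 53477.00
Σ N_h S_h = 102725.00
n for stratum Site II = 60·53477.00/102725.00 = 31.235 → 31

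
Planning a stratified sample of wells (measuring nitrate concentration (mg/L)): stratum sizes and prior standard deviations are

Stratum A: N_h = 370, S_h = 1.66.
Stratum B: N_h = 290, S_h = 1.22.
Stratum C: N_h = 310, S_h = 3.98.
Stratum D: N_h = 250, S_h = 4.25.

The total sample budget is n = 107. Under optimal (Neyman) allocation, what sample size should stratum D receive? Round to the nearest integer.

Neyman allocation: n_h = n · N_h S_h / Σ N_i S_i, with n = 107.
  stratum A: N_h·S_h = 370·1.66 = 614.20
  stratum B: N_h·S_h = 290·1.22 = 353.80
  stratum C: N_h·S_h = 310·3.98 = 1233.80
  stratum D: N_h·S_h = 250·4.25 = 1062.50
Σ N_h S_h = 3264.30
n for stratum D = 107·1062.50/3264.30 = 34.828 → 35

35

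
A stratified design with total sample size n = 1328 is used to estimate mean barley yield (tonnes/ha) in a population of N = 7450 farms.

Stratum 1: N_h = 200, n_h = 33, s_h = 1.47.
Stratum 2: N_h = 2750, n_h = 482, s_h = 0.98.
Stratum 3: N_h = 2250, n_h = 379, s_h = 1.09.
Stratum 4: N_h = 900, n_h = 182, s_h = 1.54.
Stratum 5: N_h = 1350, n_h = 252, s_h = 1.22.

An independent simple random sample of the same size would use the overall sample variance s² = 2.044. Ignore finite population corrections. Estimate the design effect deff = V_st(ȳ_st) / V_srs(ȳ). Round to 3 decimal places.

V̂(ȳ_st) = Σ W_h² s_h²/n_h, with W_h = N_h/N and N = 7450:
  stratum 1: (200/7450)²·1.47²/33 = 4.7192e-05
  stratum 2: (2750/7450)²·0.98²/482 = 0.000271493
  stratum 3: (2250/7450)²·1.09²/379 = 0.000285934
  stratum 4: (900/7450)²·1.54²/182 = 0.00019017
  stratum 5: (1350/7450)²·1.22²/252 = 0.000193943
V_st = 0.000988732
V_srs = s²/n = 2.044/1328 = 0.00153916
deff = V_st / V_srs = 0.000988732/0.00153916 = 0.6424

deff ≈ 0.642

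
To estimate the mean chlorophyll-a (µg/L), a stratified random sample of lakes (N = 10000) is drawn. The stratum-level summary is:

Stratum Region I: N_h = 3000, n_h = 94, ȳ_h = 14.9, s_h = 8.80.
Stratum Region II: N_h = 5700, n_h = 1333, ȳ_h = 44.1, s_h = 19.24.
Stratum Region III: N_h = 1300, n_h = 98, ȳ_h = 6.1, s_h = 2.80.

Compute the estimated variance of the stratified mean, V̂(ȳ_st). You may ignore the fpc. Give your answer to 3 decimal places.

V̂(ȳ_st) ≈ 0.166

V̂(ȳ_st) = Σ W_h² s_h²/n_h, with W_h = N_h/N and N = 10000:
  stratum Region I: (3000/10000)²·8.80²/94 = 0.0741447
  stratum Region II: (5700/10000)²·19.24²/1333 = 0.0902256
  stratum Region III: (1300/10000)²·2.80²/98 = 0.001352
V̂(ȳ_st) = 0.165722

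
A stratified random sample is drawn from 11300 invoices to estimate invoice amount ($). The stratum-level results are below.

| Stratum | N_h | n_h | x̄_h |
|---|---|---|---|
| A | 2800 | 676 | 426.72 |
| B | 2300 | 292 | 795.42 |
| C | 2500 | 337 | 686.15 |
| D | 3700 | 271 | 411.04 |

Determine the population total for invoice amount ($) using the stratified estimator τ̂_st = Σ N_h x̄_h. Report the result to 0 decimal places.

τ̂_st = Σ N_h x̄_h = 2800·426.72 + 2300·795.42 + 2500·686.15 + 3700·411.04 = 6260505

τ̂_st ≈ 6260505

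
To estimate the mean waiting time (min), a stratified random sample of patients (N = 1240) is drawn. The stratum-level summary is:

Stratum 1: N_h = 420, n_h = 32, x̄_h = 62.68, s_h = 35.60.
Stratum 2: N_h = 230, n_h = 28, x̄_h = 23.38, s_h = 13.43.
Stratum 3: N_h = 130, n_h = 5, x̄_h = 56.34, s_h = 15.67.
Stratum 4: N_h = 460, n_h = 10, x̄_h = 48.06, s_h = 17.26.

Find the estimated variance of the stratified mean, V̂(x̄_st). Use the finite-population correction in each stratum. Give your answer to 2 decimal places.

V̂(x̄_st) = Σ W_h² (1 − n_h/N_h) s_h²/n_h, with W_h = N_h/N and N = 1240:
  stratum 1: (420/1240)²·(1 − 32/420)·35.60²/32 = 4.19747
  stratum 2: (230/1240)²·(1 − 28/230)·13.43²/28 = 0.194639
  stratum 3: (130/1240)²·(1 − 5/130)·15.67²/5 = 0.519013
  stratum 4: (460/1240)²·(1 − 10/460)·17.26²/10 = 4.01059
V̂(x̄_st) = 8.92171

V̂(x̄_st) ≈ 8.92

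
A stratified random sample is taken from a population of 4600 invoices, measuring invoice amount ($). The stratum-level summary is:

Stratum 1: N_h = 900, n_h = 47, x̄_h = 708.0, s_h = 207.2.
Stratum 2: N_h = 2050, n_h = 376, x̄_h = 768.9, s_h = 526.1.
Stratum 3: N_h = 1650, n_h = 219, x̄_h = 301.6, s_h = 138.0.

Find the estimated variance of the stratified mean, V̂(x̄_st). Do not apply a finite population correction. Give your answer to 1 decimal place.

V̂(x̄_st) = Σ W_h² s_h²/n_h, with W_h = N_h/N and N = 4600:
  stratum 1: (900/4600)²·207.2²/47 = 34.9664
  stratum 2: (2050/4600)²·526.1²/376 = 146.198
  stratum 3: (1650/4600)²·138.0²/219 = 11.1884
V̂(x̄_st) = 192.353

V̂(x̄_st) ≈ 192.4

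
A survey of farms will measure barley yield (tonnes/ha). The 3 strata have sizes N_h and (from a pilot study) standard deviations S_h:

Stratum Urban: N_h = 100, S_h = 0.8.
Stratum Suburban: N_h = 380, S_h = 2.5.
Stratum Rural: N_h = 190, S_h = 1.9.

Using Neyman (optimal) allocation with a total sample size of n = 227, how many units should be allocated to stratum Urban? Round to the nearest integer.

Neyman allocation: n_h = n · N_h S_h / Σ N_i S_i, with n = 227.
  stratum Urban: N_h·S_h = 100·0.8 = 80.00
  stratum Suburban: N_h·S_h = 380·2.5 = 950.00
  stratum Rural: N_h·S_h = 190·1.9 = 361.00
Σ N_h S_h = 1391.00
n for stratum Urban = 227·80.00/1391.00 = 13.055 → 13

13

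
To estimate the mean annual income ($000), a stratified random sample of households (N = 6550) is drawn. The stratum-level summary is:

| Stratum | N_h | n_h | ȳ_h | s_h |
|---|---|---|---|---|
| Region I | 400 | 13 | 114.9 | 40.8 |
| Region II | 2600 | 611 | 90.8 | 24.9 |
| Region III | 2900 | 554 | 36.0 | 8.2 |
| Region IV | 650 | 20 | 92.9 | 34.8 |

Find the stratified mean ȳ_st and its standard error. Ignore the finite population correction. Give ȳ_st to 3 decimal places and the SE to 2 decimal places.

ȳ_st ≈ 68.218, SE ≈ 1.12

ȳ_st = Σ W_h ȳ_h = (400·114.9 + 2600·90.8 + 2900·36.0 + 650·92.9)/6550 = 68.21756
V̂(ȳ_st) = Σ W_h² s_h²/n_h, with W_h = N_h/N and N = 6550:
  stratum Region I: (400/6550)²·40.8²/13 = 0.477545
  stratum Region II: (2600/6550)²·24.9²/611 = 0.15989
  stratum Region III: (2900/6550)²·8.2²/554 = 0.023792
  stratum Region IV: (650/6550)²·34.8²/20 = 0.596311
V̂(ȳ_st) = 1.25754
SE(ȳ_st) = √1.25754 = 1.1214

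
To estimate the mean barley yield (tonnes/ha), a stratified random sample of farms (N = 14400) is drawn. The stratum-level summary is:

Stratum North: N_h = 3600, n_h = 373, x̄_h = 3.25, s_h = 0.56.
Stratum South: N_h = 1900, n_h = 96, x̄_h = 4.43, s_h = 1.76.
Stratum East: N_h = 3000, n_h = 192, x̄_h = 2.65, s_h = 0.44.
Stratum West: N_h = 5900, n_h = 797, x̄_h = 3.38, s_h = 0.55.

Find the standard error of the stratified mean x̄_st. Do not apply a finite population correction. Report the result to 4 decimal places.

V̂(x̄_st) = Σ W_h² s_h²/n_h, with W_h = N_h/N and N = 14400:
  stratum North: (3600/14400)²·0.56²/373 = 5.25469e-05
  stratum South: (1900/14400)²·1.76²/96 = 0.000561741
  stratum East: (3000/14400)²·0.44²/192 = 4.37645e-05
  stratum West: (5900/14400)²·0.55²/797 = 6.37156e-05
V̂(x̄_st) = 0.000721768
SE(x̄_st) = √0.000721768 = 0.0268657

SE(x̄_st) ≈ 0.0269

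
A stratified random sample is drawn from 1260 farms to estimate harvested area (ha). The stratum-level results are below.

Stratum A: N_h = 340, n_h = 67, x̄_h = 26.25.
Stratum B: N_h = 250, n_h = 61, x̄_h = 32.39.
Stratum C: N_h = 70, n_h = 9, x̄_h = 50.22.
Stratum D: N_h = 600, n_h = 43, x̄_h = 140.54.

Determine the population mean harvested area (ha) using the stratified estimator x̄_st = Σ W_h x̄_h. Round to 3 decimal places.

x̄_st ≈ 83.224

N = Σ N_h = 1260. Stratum weights W_h = N_h/N.
x̄_st = (340·26.25 + 250·32.39 + 70·50.22 + 600·140.54) / 1260 = 83.22373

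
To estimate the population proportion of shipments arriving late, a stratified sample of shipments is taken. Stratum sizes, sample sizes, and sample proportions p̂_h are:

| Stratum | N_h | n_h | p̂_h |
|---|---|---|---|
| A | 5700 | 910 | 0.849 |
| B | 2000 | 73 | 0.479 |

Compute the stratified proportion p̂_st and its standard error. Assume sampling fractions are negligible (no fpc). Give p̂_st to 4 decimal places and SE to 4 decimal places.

p̂_st ≈ 0.7529, SE ≈ 0.0176

N = 7700; stratum weights W_h = N_h/N.
p̂_st = Σ W_h p̂_h = (5700·0.849 + 2000·0.479)/7700 = 0.75290
V̂(p̂_st) = Σ W_h² p̂_h(1−p̂_h)/(n_h−1):
  stratum A: (5700/7700)²·0.849·0.151/909 = 7.72839e-05
  stratum B: (2000/7700)²·0.479·0.521/72 = 0.00023384
V̂(p̂_st) = 0.000311124; SE = √V̂ = 0.0176387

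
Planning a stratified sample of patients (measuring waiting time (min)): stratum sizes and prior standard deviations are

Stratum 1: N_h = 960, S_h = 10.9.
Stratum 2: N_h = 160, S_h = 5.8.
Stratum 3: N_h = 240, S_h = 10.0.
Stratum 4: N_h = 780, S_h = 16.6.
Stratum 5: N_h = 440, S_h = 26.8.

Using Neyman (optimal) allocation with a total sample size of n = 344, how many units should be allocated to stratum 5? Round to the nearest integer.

105

Neyman allocation: n_h = n · N_h S_h / Σ N_i S_i, with n = 344.
  stratum 1: N_h·S_h = 960·10.9 = 10464.00
  stratum 2: N_h·S_h = 160·5.8 = 928.00
  stratum 3: N_h·S_h = 240·10.0 = 2400.00
  stratum 4: N_h·S_h = 780·16.6 = 12948.00
  stratum 5: N_h·S_h = 440·26.8 = 11792.00
Σ N_h S_h = 38532.00
n for stratum 5 = 344·11792.00/38532.00 = 105.275 → 105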